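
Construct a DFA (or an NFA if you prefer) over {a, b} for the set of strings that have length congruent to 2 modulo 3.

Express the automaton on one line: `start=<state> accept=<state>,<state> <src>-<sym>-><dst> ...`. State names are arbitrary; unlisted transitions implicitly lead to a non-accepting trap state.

start=s0 accept=s2 s0-a->s1 s0-b->s1 s1-a->s2 s1-b->s2 s2-a->s0 s2-b->s0

Only the length mod 3 matters, so use a 3-cycle: from any state, every input symbol moves to the next state, wrapping s2 back to s0. Mark s2 accepting.
        a   b  
>  s0   s1  s1 
   s1   s2  s2 
 * s2   s0  s0 
(> = start, * = accepting)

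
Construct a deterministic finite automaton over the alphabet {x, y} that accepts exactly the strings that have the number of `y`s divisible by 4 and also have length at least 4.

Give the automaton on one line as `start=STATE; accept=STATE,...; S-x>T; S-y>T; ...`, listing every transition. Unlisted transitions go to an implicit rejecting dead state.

start=s0; accept=s7; s0-x>s1; s0-y>s2; s1-x>s3; s1-y>s2; s2-x>s2; s2-y>s4; s3-x>s5; s3-y>s2; s4-x>s4; s4-y>s6; s5-x>s7; s5-y>s2; s6-x>s6; s6-y>s7; s7-x>s7; s7-y>s2

Handle the two conditions separately and then intersect. One (4 states) tracks the count of `y`s modulo 4; the other (6 states) tracks the input length, saturating at 5. Each combined state is a pair, one component from each; accept when both components accept. After merging equivalent states the machine shrinks.
8 states suffice.
        x   y  
>  s0   s1  s2 
   s1   s3  s2 
   s2   s2  s4 
   s3   s5  s2 
   s4   s4  s6 
   s5   s7  s2 
   s6   s6  s7 
 * s7   s7  s2 
(> = start, * = accepting)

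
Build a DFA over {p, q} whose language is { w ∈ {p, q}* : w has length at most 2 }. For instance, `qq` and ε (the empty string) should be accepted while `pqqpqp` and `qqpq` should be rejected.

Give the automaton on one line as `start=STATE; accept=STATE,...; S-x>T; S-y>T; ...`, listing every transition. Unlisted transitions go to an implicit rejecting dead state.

start=A; accept=A,B,C; A-p>B; A-q>B; B-p>C; B-q>C; C-p>D; C-q>D; D-p>D; D-q>D

Count input length up to 3: every symbol moves from A toward D, which means 'more than 2' and absorbs. Accept from {A, B, C}.
4 states suffice.
       p  q 
>* A   B  B 
 * B   C  C 
 * C   D  D 
   D   D  D 
(> = start, * = accepting)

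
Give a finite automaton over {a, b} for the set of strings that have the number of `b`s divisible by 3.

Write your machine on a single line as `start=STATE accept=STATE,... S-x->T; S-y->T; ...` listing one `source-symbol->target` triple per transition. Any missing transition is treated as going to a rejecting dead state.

start=q0; accept=q0; q0-a->q0; q0-b->q1; q1-a->q1; q1-b->q2; q2-a->q2; q2-b->q0

Keep the running count of `b`s modulo 3: each `b` advances along the cycle q0 → q1 → q2 → q0 while other symbols loop. Accept at q0.
3 states suffice.
        a   b  
>* q0   q0  q1 
   q1   q1  q2 
   q2   q2  q0 
(> = start, * = accepting)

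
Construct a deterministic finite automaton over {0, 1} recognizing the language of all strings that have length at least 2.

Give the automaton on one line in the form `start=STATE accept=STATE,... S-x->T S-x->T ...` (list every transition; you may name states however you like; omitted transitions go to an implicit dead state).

Count input length up to 3: every symbol moves from q0 toward q3, which means 'more than 2' and absorbs. Accept from {q2, q3}.
4 states suffice.
        0   1  
>  q0   q1  q1 
   q1   q2  q2 
 * q2   q3  q3 
 * q3   q3  q3 
(> = start, * = accepting)

start=q0 accept=q2,q3 q0-0->q1 q0-1->q1 q1-0->q2 q1-1->q2 q2-0->q3 q2-1->q3 q3-0->q3 q3-1->q3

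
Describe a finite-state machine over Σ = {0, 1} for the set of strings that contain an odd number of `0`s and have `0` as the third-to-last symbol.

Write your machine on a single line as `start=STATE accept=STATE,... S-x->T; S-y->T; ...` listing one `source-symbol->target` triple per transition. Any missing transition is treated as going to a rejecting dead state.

Run two small machines in parallel and take their product. The first has 2 states tracking the count of `0`s modulo 2; the second has 15 states tracking the last 3 symbols read. A product state is a pair (one from each), accepting exactly when both do. After merging equivalent states the machine shrinks.
12 states suffice.
          0    1  
>  q0     q1   q0 
   q1     q2   q3 
   q2     q4   q5 
   q3     q6   q7 
 * q4     q2   q8 
   q5     q9   q0 
   q6    q10   q5 
 * q7     q6  q11 
 * q8     q6   q7 
 * q9     q2   q3 
   q10    q2   q8 
   q11    q6  q11 
(> = start, * = accepting)

start=q0; accept=q4,q7,q8,q9; q0-0->q1; q0-1->q0; q1-0->q2; q1-1->q3; q2-0->q4; q2-1->q5; q3-0->q6; q3-1->q7; q4-0->q2; q4-1->q8; q5-0->q9; q5-1->q0; q6-0->q10; q6-1->q5; q7-0->q6; q7-1->q11; q8-0->q6; q8-1->q7; q9-0->q2; q9-1->q3; q10-0->q2; q10-1->q8; q11-0->q6; q11-1->q11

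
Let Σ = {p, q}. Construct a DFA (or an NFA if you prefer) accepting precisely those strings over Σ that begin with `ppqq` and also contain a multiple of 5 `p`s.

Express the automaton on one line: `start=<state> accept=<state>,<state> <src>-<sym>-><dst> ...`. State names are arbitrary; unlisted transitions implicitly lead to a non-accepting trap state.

start=A accept=M A-p->B A-q->C B-p->D B-q->E C-p->E C-q->C D-p->F D-q->G E-p->H E-q->E F-p->I F-q->F G-p->F G-q->J H-p->F H-q->H I-p->C I-q->I J-p->K J-q->J K-p->L K-q->K L-p->M L-q->L M-p->N M-q->M N-p->J N-q->N

Run two small machines in parallel and take their product. One (6 states) tracks whether the input so far still matches the prefix `ppqq`; the other (5 states) tracks the count of `p`s modulo 5. Each combined state is a pair, one component from each; accept when both components accept.
A 14-state machine:
       p  q 
>  A   B  C 
   B   D  E 
   C   E  C 
   D   F  G 
   E   H  E 
   F   I  F 
   G   F  J 
   H   F  H 
   I   C  I 
   J   K  J 
   K   L  K 
   L   M  L 
 * M   N  M 
   N   J  N 
(> = start, * = accepting)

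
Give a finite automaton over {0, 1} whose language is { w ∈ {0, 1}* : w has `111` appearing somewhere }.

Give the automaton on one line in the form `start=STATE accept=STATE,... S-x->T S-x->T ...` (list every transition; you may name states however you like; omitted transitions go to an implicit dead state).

Track how much of `111` has been matched so far: state S0 is no progress, S3 is the absorbing accept state reached once `111` has occurred. Intermediate states record partial matches; on a mismatch, fall back to the longest reusable overlap.
With 4 states:
        0   1  
>  S0   S0  S1 
   S1   S0  S2 
   S2   S0  S3 
 * S3   S3  S3 
(> = start, * = accepting)

start=S0 accept=S3 S0-0->S0 S0-1->S1 S1-0->S0 S1-1->S2 S2-0->S0 S2-1->S3 S3-0->S3 S3-1->S3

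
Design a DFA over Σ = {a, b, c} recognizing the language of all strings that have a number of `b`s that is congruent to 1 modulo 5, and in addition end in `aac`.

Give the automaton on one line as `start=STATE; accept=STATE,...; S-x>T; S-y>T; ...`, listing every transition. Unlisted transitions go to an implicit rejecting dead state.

Build one automaton per condition and run them in lockstep. One (5 states) tracks the count of `b`s modulo 5; the other (4 states) tracks how much of the suffix `aac` has currently been matched. Each combined state is a pair, one component from each; accept when both components accept. Minimizing collapses redundant product states.
With 8 states:
        a   b   c  
>  q0   q0  q1  q0 
   q1   q2  q3  q1 
   q2   q4  q3  q1 
   q3   q3  q5  q3 
   q4   q4  q3  q6 
   q5   q5  q7  q5 
 * q6   q2  q3  q1 
   q7   q7  q0  q7 
(> = start, * = accepting)

start=q0; accept=q6; q0-a>q0; q0-b>q1; q0-c>q0; q1-a>q2; q1-b>q3; q1-c>q1; q2-a>q4; q2-b>q3; q2-c>q1; q3-a>q3; q3-b>q5; q3-c>q3; q4-a>q4; q4-b>q3; q4-c>q6; q5-a>q5; q5-b>q7; q5-c>q5; q6-a>q2; q6-b>q3; q6-c>q1; q7-a>q7; q7-b>q0; q7-c>q7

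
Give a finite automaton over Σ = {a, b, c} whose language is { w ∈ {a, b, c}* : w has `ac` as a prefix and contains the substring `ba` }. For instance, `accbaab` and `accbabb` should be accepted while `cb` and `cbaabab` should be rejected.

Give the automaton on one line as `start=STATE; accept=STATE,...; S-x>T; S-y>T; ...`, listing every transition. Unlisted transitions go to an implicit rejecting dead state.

Handle the two conditions separately and then intersect. The first has 4 states tracking whether the input so far still matches the prefix `ac`; the second has 3 states tracking whether and how much of `ba` has been seen. A product state is a pair (one from each), accepting exactly when both do. Minimizing collapses redundant product states.
        a   b   c  
>  q0   q1  q2  q2 
   q1   q2  q2  q3 
   q2   q2  q2  q2 
   q3   q3  q4  q3 
   q4   q5  q4  q3 
 * q5   q5  q5  q5 
(> = start, * = accepting)

start=q0; accept=q5; q0-a>q1; q0-b>q2; q0-c>q2; q1-a>q2; q1-b>q2; q1-c>q3; q2-a>q2; q2-b>q2; q2-c>q2; q3-a>q3; q3-b>q4; q3-c>q3; q4-a>q5; q4-b>q4; q4-c>q3; q5-a>q5; q5-b>q5; q5-c>q5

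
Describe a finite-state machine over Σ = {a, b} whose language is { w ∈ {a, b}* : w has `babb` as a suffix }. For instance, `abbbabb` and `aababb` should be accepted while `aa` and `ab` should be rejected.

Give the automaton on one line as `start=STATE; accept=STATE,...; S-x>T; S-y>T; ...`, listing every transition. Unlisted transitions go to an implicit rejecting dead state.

start=q0; accept=q4; q0-a>q0; q0-b>q1; q1-a>q2; q1-b>q1; q2-a>q0; q2-b>q3; q3-a>q2; q3-b>q4; q4-a>q2; q4-b>q1

Remember how much of `babb` the current input suffix matches. State q0 means no match yet; q1 means the last symbol is `b`; q2 means the last 2 symbols are `ba`; q3 means the last 3 symbols are `bab`; q4 means the last 4 symbols are `babb`. Only q4 accepts. On a mismatch, fall back to the longest proper suffix that is still a prefix of `babb`.
5 states suffice.
        a   b  
>  q0   q0  q1 
   q1   q2  q1 
   q2   q0  q3 
   q3   q2  q4 
 * q4   q2  q1 
(> = start, * = accepting)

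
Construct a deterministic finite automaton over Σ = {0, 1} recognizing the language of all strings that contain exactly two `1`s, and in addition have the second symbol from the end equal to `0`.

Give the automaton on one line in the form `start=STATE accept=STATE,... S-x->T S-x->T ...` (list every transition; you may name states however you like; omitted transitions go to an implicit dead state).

start=s0 accept=s4,s7 s0-0->s0 s0-1->s1 s1-0->s2 s1-1->s3 s2-0->s2 s2-1->s4 s3-0->s5 s3-1->s6 s4-0->s5 s4-1->s6 s5-0->s7 s5-1->s6 s6-0->s6 s6-1->s6 s7-0->s7 s7-1->s6

Handle the two conditions separately and then intersect. One (4 states) tracks the count of `1`s, saturating at 3; the other (7 states) tracks the last 2 symbols read. Each combined state is a pair, one component from each; accept when both components accept. After merging equivalent states the machine shrinks.
        0   1  
>  s0   s0  s1 
   s1   s2  s3 
   s2   s2  s4 
   s3   s5  s6 
 * s4   s5  s6 
   s5   s7  s6 
   s6   s6  s6 
 * s7   s7  s6 
(> = start, * = accepting)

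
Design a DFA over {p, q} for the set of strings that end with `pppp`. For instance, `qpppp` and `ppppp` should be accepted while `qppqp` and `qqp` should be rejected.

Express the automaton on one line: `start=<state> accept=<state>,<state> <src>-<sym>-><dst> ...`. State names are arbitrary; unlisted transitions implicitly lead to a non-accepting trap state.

Remember how much of `pppp` the current input suffix matches. State S0 means no match yet; S1 means the last symbol is `p`; S2 means the last 2 symbols are `pp`; S3 means the last 3 symbols are `ppp`; S4 means the last 4 symbols are `pppp`. Only S4 accepts. On a mismatch, fall back to the longest proper suffix that is still a prefix of `pppp`.
5 states suffice.
        p   q  
>  S0   S1  S0 
   S1   S2  S0 
   S2   S3  S0 
   S3   S4  S0 
 * S4   S4  S0 
(> = start, * = accepting)

start=S0 accept=S4 S0-p->S1 S0-q->S0 S1-p->S2 S1-q->S0 S2-p->S3 S2-q->S0 S3-p->S4 S3-q->S0 S4-p->S4 S4-q->S0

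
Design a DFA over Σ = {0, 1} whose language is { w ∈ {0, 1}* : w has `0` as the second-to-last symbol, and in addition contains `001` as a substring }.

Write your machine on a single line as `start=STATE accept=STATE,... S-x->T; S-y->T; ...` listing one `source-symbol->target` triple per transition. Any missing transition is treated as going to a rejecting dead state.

Run two small machines in parallel and take their product. One (7 states) tracks the last 2 symbols read; the other (4 states) tracks whether and how much of `001` has been seen. Each combined state is a pair, one component from each; accept when both components accept. After merging equivalent states the machine shrinks.
        0   1  
>  q0   q1  q0 
   q1   q2  q0 
   q2   q2  q3 
 * q3   q4  q5 
   q4   q6  q3 
   q5   q4  q5 
 * q6   q6  q3 
(> = start, * = accepting)

start=q0; accept=q3,q6; q0-0->q1; q0-1->q0; q1-0->q2; q1-1->q0; q2-0->q2; q2-1->q3; q3-0->q4; q3-1->q5; q4-0->q6; q4-1->q3; q5-0->q4; q5-1->q5; q6-0->q6; q6-1->q3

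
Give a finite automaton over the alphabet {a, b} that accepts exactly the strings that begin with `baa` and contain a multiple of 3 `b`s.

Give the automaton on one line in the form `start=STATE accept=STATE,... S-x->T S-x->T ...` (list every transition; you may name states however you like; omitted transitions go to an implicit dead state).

Handle the two conditions separately and then intersect. One (5 states) tracks whether the input so far still matches the prefix `baa`; the other (3 states) tracks the count of `b`s modulo 3. Each combined state is a pair, one component from each; accept when both components accept. Minimizing collapses redundant product states.
A 7-state machine:
        a   b  
>  s0   s1  s2 
   s1   s1  s1 
   s2   s3  s1 
   s3   s4  s1 
   s4   s4  s5 
   s5   s5  s6 
 * s6   s6  s4 
(> = start, * = accepting)

start=s0 accept=s6 s0-a->s1 s0-b->s2 s1-a->s1 s1-b->s1 s2-a->s3 s2-b->s1 s3-a->s4 s3-b->s1 s4-a->s4 s4-b->s5 s5-a->s5 s5-b->s6 s6-a->s6 s6-b->s4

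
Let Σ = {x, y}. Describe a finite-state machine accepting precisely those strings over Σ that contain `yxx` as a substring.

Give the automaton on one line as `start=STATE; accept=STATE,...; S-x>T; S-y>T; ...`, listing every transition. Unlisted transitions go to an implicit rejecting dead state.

States A..C record the length of the longest prefix of `yxx` that matches the current input suffix. Reaching D means `yxx` has been seen, and we stay there forever. Accept from D.
With 4 states:
       x  y 
>  A   A  B 
   B   C  B 
   C   D  B 
 * D   D  D 
(> = start, * = accepting)

start=A; accept=D; A-x>A; A-y>B; B-x>C; B-y>B; C-x>D; C-y>B; D-x>D; D-y>D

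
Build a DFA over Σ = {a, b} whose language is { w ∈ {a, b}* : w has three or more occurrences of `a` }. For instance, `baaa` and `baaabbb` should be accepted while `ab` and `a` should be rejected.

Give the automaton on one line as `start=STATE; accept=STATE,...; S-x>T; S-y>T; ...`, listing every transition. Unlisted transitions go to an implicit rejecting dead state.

start=q0; accept=q3,q4; q0-a>q1; q0-b>q0; q1-a>q2; q1-b>q1; q2-a>q3; q2-b>q2; q3-a>q4; q3-b>q3; q4-a>q4; q4-b>q4

Count `a`s, saturating at 4: states q0 through q3 mean 0 through 3 `a`s seen; q4 means more than 3. Each `a` increments (capped at q4); other symbols loop. Accept from {q3, q4}.
With 5 states:
        a   b  
>  q0   q1  q0 
   q1   q2  q1 
   q2   q3  q2 
 * q3   q4  q3 
 * q4   q4  q4 
(> = start, * = accepting)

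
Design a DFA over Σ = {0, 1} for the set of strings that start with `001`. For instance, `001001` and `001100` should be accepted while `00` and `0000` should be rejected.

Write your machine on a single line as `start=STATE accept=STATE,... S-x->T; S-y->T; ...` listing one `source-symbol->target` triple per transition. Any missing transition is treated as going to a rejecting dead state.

Walk along `001` while the input agrees: from q0 take `0` to q1, and so on. Any deviation drops to the rejecting sink q4. Once q3 is reached the prefix is confirmed and every continuation is accepted.
5 states suffice.
        0   1  
>  q0   q1  q4 
   q1   q2  q4 
   q2   q4  q3 
 * q3   q3  q3 
   q4   q4  q4 
(> = start, * = accepting)

start=q0; accept=q3; q0-0->q1; q0-1->q4; q1-0->q2; q1-1->q4; q2-0->q4; q2-1->q3; q3-0->q3; q3-1->q3; q4-0->q4; q4-1->q4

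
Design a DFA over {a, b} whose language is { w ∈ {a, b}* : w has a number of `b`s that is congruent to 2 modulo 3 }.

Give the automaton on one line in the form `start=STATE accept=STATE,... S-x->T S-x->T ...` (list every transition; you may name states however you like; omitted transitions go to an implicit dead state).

The only thing that matters is how many `b`s have appeared, reduced mod 3. Use one state per residue: s0 for 0, …, s2 for 2. Reading `b` moves to the next residue; anything else stays put. s2 is accepting.
        a   b  
>  s0   s0  s1 
   s1   s1  s2 
 * s2   s2  s0 
(> = start, * = accepting)

start=s0 accept=s2 s0-a->s0 s0-b->s1 s1-a->s1 s1-b->s2 s2-a->s2 s2-b->s0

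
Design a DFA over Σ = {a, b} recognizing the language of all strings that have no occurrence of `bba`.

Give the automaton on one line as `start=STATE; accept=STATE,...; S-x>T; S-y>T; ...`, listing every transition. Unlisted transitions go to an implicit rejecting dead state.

This is the complement of 'contains `bba`'. Use the same substring-matching states — s0 through s3 holding how much of `bba` has just been matched — but flip the accepting set: everything except the trap s3 accepts.
A 4-state machine:
        a   b  
>* s0   s0  s1 
 * s1   s0  s2 
 * s2   s3  s2 
   s3   s3  s3 
(> = start, * = accepting)

start=s0; accept=s0,s1,s2; s0-a>s0; s0-b>s1; s1-a>s0; s1-b>s2; s2-a>s3; s2-b>s2; s3-a>s3; s3-b>s3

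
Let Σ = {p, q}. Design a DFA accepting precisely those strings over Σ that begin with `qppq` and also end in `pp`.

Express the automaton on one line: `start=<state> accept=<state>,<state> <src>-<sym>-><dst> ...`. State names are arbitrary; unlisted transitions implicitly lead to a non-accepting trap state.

start=S0 accept=S9 S0-p->S1 S0-q->S2 S1-p->S3 S1-q->S4 S2-p->S5 S2-q->S4 S3-p->S3 S3-q->S4 S4-p->S1 S4-q->S4 S5-p->S6 S5-q->S4 S6-p->S3 S6-q->S7 S7-p->S8 S7-q->S7 S8-p->S9 S8-q->S7 S9-p->S9 S9-q->S7

Handle the two conditions separately and then intersect. One (6 states) tracks whether the input so far still matches the prefix `qppq`; the other (3 states) tracks how much of the suffix `pp` has currently been matched. Each combined state is a pair, one component from each; accept when both components accept.
        p   q  
>  S0   S1  S2 
   S1   S3  S4 
   S2   S5  S4 
   S3   S3  S4 
   S4   S1  S4 
   S5   S6  S4 
   S6   S3  S7 
   S7   S8  S7 
   S8   S9  S7 
 * S9   S9  S7 
(> = start, * = accepting)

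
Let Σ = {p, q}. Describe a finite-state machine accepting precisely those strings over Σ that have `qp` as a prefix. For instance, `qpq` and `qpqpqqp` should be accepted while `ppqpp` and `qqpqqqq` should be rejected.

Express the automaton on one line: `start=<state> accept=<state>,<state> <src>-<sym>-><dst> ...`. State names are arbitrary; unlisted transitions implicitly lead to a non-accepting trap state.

start=A accept=C A-p->D A-q->B B-p->C B-q->D C-p->C C-q->C D-p->D D-q->D

Walk along `qp` while the input agrees: from A take `q` to B, and so on. Any deviation drops to the rejecting sink D. Once C is reached the prefix is confirmed and every continuation is accepted.
A 4-state machine:
       p  q 
>  A   D  B 
   B   C  D 
 * C   C  C 
   D   D  D 
(> = start, * = accepting)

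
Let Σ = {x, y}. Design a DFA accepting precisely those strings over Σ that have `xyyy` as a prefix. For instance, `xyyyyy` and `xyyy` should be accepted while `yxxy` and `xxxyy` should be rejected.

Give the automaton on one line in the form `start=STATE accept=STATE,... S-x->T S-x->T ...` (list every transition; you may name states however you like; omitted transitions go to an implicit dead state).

Check the first 4 symbols one by one: s0 through s3 record how many have matched `xyyy` so far; any wrong symbol goes to the dead state s5. After all 4 match we enter the accepting sink s4.
With 6 states:
        x   y  
>  s0   s1  s5 
   s1   s5  s2 
   s2   s5  s3 
   s3   s5  s4 
 * s4   s4  s4 
   s5   s5  s5 
(> = start, * = accepting)

start=s0 accept=s4 s0-x->s1 s0-y->s5 s1-x->s5 s1-y->s2 s2-x->s5 s2-y->s3 s3-x->s5 s3-y->s4 s4-x->s4 s4-y->s4 s5-x->s5 s5-y->s5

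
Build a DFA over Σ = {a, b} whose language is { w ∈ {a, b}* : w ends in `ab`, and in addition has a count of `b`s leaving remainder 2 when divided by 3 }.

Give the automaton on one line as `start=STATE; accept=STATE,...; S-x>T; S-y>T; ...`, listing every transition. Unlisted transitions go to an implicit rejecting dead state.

start=q0; accept=q4; q0-a>q0; q0-b>q1; q1-a>q2; q1-b>q3; q2-a>q2; q2-b>q4; q3-a>q3; q3-b>q0; q4-a>q3; q4-b>q0

Handle the two conditions separately and then intersect. The first has 3 states tracking how much of the suffix `ab` has currently been matched; the second has 3 states tracking the count of `b`s modulo 3. A product state is a pair (one from each), accepting exactly when both do. Equivalent product states are then merged.
5 states suffice.
        a   b  
>  q0   q0  q1 
   q1   q2  q3 
   q2   q2  q4 
   q3   q3  q0 
 * q4   q3  q0 
(> = start, * = accepting)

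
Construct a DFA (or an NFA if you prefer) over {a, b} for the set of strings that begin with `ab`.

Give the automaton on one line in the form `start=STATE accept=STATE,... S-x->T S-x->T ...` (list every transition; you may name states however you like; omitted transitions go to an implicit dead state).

start=S0 accept=S2 S0-a->S1 S0-b->S3 S1-a->S3 S1-b->S2 S2-a->S2 S2-b->S2 S3-a->S3 S3-b->S3

Check the first 2 symbols one by one: S0 through S1 record how many have matched `ab` so far; any wrong symbol goes to the dead state S3. After all 2 match we enter the accepting sink S2.
A 4-state machine:
        a   b  
>  S0   S1  S3 
   S1   S3  S2 
 * S2   S2  S2 
   S3   S3  S3 
(> = start, * = accepting)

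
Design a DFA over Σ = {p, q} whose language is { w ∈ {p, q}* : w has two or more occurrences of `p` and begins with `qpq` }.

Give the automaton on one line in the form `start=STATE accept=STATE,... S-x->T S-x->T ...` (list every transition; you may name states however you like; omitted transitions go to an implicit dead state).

start=S0 accept=S5 S0-p->S1 S0-q->S2 S1-p->S1 S1-q->S1 S2-p->S3 S2-q->S1 S3-p->S1 S3-q->S4 S4-p->S5 S4-q->S4 S5-p->S5 S5-q->S5

Run two small machines in parallel and take their product. The first has 4 states tracking the count of `p`s, saturating at 3; the second has 5 states tracking whether the input so far still matches the prefix `qpq`. A product state is a pair (one from each), accepting exactly when both do. Equivalent product states are then merged.
A 6-state machine:
        p   q  
>  S0   S1  S2 
   S1   S1  S1 
   S2   S3  S1 
   S3   S1  S4 
   S4   S5  S4 
 * S5   S5  S5 
(> = start, * = accepting)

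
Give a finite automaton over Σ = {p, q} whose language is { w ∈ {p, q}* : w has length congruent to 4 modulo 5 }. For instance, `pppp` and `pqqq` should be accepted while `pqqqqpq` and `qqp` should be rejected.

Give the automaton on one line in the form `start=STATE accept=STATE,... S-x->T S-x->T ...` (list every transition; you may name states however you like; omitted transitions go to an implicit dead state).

start=s0 accept=s4 s0-p->s1 s0-q->s1 s1-p->s2 s1-q->s2 s2-p->s3 s2-q->s3 s3-p->s4 s3-q->s4 s4-p->s0 s4-q->s0

Count input length modulo 5: every symbol advances one step around the cycle s0 → s1 → s2 → s3 → s4 → s0. Accept at s4.
5 states suffice.
        p   q  
>  s0   s1  s1 
   s1   s2  s2 
   s2   s3  s3 
   s3   s4  s4 
 * s4   s0  s0 
(> = start, * = accepting)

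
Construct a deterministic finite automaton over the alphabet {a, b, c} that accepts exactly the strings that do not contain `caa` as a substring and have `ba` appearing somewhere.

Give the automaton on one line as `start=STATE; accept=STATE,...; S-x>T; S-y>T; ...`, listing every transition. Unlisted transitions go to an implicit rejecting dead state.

start=q0; accept=q3,q5,q7; q0-a>q0; q0-b>q1; q0-c>q2; q1-a>q3; q1-b>q1; q1-c>q2; q2-a>q4; q2-b>q1; q2-c>q2; q3-a>q3; q3-b>q3; q3-c>q5; q4-a>q6; q4-b>q1; q4-c>q2; q5-a>q7; q5-b>q3; q5-c>q5; q6-a>q6; q6-b>q6; q6-c>q6; q7-a>q6; q7-b>q3; q7-c>q5

Handle the two conditions separately and then intersect. The first has 4 states tracking partial matches of the forbidden pattern `caa`; the second has 3 states tracking whether and how much of `ba` has been seen. A product state is a pair (one from each), accepting exactly when both do. Equivalent product states are then merged.
An 8-state machine:
        a   b   c  
>  q0   q0  q1  q2 
   q1   q3  q1  q2 
   q2   q4  q1  q2 
 * q3   q3  q3  q5 
   q4   q6  q1  q2 
 * q5   q7  q3  q5 
   q6   q6  q6  q6 
 * q7   q6  q3  q5 
(> = start, * = accepting)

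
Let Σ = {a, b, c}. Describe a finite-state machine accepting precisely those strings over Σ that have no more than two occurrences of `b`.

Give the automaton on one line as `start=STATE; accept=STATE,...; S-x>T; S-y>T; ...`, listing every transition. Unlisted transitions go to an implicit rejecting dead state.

start=s0; accept=s0,s1,s2; s0-a>s0; s0-b>s1; s0-c>s0; s1-a>s1; s1-b>s2; s1-c>s1; s2-a>s2; s2-b>s3; s2-c>s2; s3-a>s3; s3-b>s3; s3-c>s3

Only the number of `b`s matters, and only up to 3. Make a chain s0 → s1 → s2 → s3 advanced by each `b` (with s3 absorbing); every other symbol self-loops. The accepting set is {s0, s1, s2}.
A 4-state machine:
        a   b   c  
>* s0   s0  s1  s0 
 * s1   s1  s2  s1 
 * s2   s2  s3  s2 
   s3   s3  s3  s3 
(> = start, * = accepting)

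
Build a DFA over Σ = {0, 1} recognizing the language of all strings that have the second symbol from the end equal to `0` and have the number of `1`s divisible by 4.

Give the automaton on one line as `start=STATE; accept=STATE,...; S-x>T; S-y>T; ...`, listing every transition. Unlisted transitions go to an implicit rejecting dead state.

Run two small machines in parallel and take their product. One (7 states) tracks the last 2 symbols read; the other (4 states) tracks the count of `1`s modulo 4. Each combined state is a pair, one component from each; accept when both components accept.
A 19-state machine:
          0    1  
>  q0     q1   q2 
   q1     q3   q4 
   q2     q5   q6 
 * q3     q3   q4 
   q4     q5   q6 
   q5     q7   q8 
   q6     q9  q10 
   q7     q7   q8 
   q8     q9  q10 
   q9    q11  q12 
   q10   q13  q14 
   q11   q11  q12 
   q12   q13  q14 
   q13   q15  q16 
   q14   q17  q18 
   q15   q15  q16 
 * q16   q17  q18 
   q17    q3   q4 
   q18    q5   q6 
(> = start, * = accepting)

start=q0; accept=q3,q16; q0-0>q1; q0-1>q2; q1-0>q3; q1-1>q4; q2-0>q5; q2-1>q6; q3-0>q3; q3-1>q4; q4-0>q5; q4-1>q6; q5-0>q7; q5-1>q8; q6-0>q9; q6-1>q10; q7-0>q7; q7-1>q8; q8-0>q9; q8-1>q10; q9-0>q11; q9-1>q12; q10-0>q13; q10-1>q14; q11-0>q11; q11-1>q12; q12-0>q13; q12-1>q14; q13-0>q15; q13-1>q16; q14-0>q17; q14-1>q18; q15-0>q15; q15-1>q16; q16-0>q17; q16-1>q18; q17-0>q3; q17-1>q4; q18-0>q5; q18-1>q6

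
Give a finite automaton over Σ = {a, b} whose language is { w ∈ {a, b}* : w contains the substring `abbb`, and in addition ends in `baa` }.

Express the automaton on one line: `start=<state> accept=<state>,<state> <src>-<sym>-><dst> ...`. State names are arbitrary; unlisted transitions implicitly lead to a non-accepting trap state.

Run two small machines in parallel and take their product. The first has 5 states tracking whether and how much of `abbb` has been seen; the second has 4 states tracking how much of the suffix `baa` has currently been matched. A product state is a pair (one from each), accepting exactly when both do. Equivalent product states are then merged.
8 states suffice.
        a   b  
>  q0   q1  q0 
   q1   q1  q2 
   q2   q1  q3 
   q3   q1  q4 
   q4   q5  q4 
   q5   q6  q4 
 * q6   q7  q4 
   q7   q7  q4 
(> = start, * = accepting)

start=q0 accept=q6 q0-a->q1 q0-b->q0 q1-a->q1 q1-b->q2 q2-a->q1 q2-b->q3 q3-a->q1 q3-b->q4 q4-a->q5 q4-b->q4 q5-a->q6 q5-b->q4 q6-a->q7 q6-b->q4 q7-a->q7 q7-b->q4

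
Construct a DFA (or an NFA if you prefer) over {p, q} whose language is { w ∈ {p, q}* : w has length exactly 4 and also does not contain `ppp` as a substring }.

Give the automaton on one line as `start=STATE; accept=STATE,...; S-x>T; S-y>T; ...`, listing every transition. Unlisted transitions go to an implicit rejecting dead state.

Run two small machines in parallel and take their product. One (6 states) tracks the input length, saturating at 5; the other (4 states) tracks partial matches of the forbidden pattern `ppp`. Each combined state is a pair, one component from each; accept when both components accept.
With 18 states:
       p  q 
>  A   B  C 
   B   D  E 
   C   F  E 
   D   G  H 
   E   I  H 
   F   J  H 
   G   K  K 
   H   L  M 
   I   N  M 
   J   K  M 
   K   O  O 
 * L   P  Q 
 * M   R  Q 
 * N   O  Q 
   O   O  O 
   P   O  Q 
   Q   R  Q 
   R   P  Q 
(> = start, * = accepting)

start=A; accept=L,M,N; A-p>B; A-q>C; B-p>D; B-q>E; C-p>F; C-q>E; D-p>G; D-q>H; E-p>I; E-q>H; F-p>J; F-q>H; G-p>K; G-q>K; H-p>L; H-q>M; I-p>N; I-q>M; J-p>K; J-q>M; K-p>O; K-q>O; L-p>P; L-q>Q; M-p>R; M-q>Q; N-p>O; N-q>Q; O-p>O; O-q>O; P-p>O; P-q>Q; Q-p>R; Q-q>Q; R-p>P; R-q>Q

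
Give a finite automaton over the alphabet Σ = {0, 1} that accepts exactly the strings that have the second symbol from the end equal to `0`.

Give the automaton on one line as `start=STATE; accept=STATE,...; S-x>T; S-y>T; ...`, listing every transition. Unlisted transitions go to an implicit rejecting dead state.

start=q0; accept=q3,q4; q0-0>q1; q0-1>q2; q1-0>q3; q1-1>q4; q2-0>q5; q2-1>q6; q3-0>q3; q3-1>q4; q4-0>q5; q4-1>q6; q5-0>q3; q5-1>q4; q6-0>q5; q6-1>q6

A DFA must remember the last 2 symbols (since which symbol is second-to-last isn't known until the input ends). Use one state per possible window of the last ≤2 symbols; accept from those whose window starts with `0`.
A 7-state machine:
        0   1  
>  q0   q1  q2 
   q1   q3  q4 
   q2   q5  q6 
 * q3   q3  q4 
 * q4   q5  q6 
   q5   q3  q4 
   q6   q5  q6 
(> = start, * = accepting)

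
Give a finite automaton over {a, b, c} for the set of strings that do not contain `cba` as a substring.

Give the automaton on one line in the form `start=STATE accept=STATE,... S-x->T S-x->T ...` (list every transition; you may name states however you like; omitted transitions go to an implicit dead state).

start=q0 accept=q0,q1,q2 q0-a->q0 q0-b->q0 q0-c->q1 q1-a->q0 q1-b->q2 q1-c->q1 q2-a->q3 q2-b->q0 q2-c->q1 q3-a->q3 q3-b->q3 q3-c->q3

Track partial matches of the forbidden pattern `cba`. State q3 is a dead state reached once `cba` has occurred; every other state accepts. q0 means no part of `cba` is currently matched.
4 states suffice.
        a   b   c  
>* q0   q0  q0  q1 
 * q1   q0  q2  q1 
 * q2   q3  q0  q1 
   q3   q3  q3  q3 
(> = start, * = accepting)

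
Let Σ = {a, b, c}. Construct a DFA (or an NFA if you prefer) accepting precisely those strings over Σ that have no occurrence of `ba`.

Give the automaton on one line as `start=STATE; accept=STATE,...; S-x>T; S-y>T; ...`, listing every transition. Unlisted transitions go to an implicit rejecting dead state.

This is the complement of 'contains `ba`'. Use the same substring-matching states — q0 through q2 holding how much of `ba` has just been matched — but flip the accepting set: everything except the trap q2 accepts.
3 states suffice.
        a   b   c  
>* q0   q0  q1  q0 
 * q1   q2  q1  q0 
   q2   q2  q2  q2 
(> = start, * = accepting)

start=q0; accept=q0,q1; q0-a>q0; q0-b>q1; q0-c>q0; q1-a>q2; q1-b>q1; q1-c>q0; q2-a>q2; q2-b>q2; q2-c>q2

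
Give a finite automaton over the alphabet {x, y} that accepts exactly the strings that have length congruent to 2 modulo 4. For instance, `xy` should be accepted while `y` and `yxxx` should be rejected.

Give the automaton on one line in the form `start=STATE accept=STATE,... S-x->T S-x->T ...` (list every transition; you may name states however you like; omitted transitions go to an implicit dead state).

Count input length modulo 4: every symbol advances one step around the cycle A → B → C → D → A. Accept at C.
With 4 states:
       x  y 
>  A   B  B 
   B   C  C 
 * C   D  D 
   D   A  A 
(> = start, * = accepting)

start=A accept=C A-x->B A-y->B B-x->C B-y->C C-x->D C-y->D D-x->A D-y->A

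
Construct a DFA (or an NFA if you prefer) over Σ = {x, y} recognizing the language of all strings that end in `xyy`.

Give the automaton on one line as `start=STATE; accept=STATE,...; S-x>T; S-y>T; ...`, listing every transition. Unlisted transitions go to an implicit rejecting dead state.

Let each state record the length of the longest suffix of the input read so far that is also a prefix of `xyy`. B means the last symbol is `x`; C means the last 2 symbols are `xy`; D means the last 3 symbols are `xyy`. Accept only at D, where the string currently ends in `xyy`.
With 4 states:
       x  y 
>  A   B  A 
   B   B  C 
   C   B  D 
 * D   B  A 
(> = start, * = accepting)

start=A; accept=D; A-x>B; A-y>A; B-x>B; B-y>C; C-x>B; C-y>D; D-x>B; D-y>A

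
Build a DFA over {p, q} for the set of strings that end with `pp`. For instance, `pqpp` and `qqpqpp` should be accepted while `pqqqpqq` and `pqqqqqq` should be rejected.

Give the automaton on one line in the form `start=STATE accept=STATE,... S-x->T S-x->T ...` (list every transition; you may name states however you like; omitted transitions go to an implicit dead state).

start=A accept=C A-p->B A-q->A B-p->C B-q->A C-p->C C-q->A

Let each state record the length of the longest suffix of the input read so far that is also a prefix of `pp`. B means the last symbol is `p`; C means the last 2 symbols are `pp`. Accept only at C, where the string currently ends in `pp`.
       p  q 
>  A   B  A 
   B   C  A 
 * C   C  A 
(> = start, * = accepting)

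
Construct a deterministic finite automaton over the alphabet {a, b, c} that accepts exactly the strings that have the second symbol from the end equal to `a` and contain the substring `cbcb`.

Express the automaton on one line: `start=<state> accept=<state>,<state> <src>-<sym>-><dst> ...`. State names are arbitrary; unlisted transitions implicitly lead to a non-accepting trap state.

Run two small machines in parallel and take their product. The first has 13 states tracking the last 2 symbols read; the second has 5 states tracking whether and how much of `cbcb` has been seen. A product state is a pair (one from each), accepting exactly when both do.
          a    b    c  
>  S0     S1   S2   S3 
   S1     S4   S5   S6 
   S2     S7   S8   S9 
   S3    S10  S11  S12 
   S4     S4   S5   S6 
   S5     S7   S8   S9 
   S6    S10  S11  S12 
   S7     S4   S5   S6 
   S8     S7   S8   S9 
   S9    S10  S11  S12 
   S10    S4   S5   S6 
   S11    S7   S8  S13 
   S12   S10  S11  S12 
   S13   S10  S14  S12 
   S14   S15  S16  S17 
   S15   S18  S19  S20 
   S16   S15  S16  S17 
   S17   S21  S14  S22 
 * S18   S18  S19  S20 
 * S19   S15  S16  S17 
 * S20   S21  S14  S22 
   S21   S18  S19  S20 
   S22   S21  S14  S22 
(> = start, * = accepting)

start=S0 accept=S18,S19,S20 S0-a->S1 S0-b->S2 S0-c->S3 S1-a->S4 S1-b->S5 S1-c->S6 S2-a->S7 S2-b->S8 S2-c->S9 S3-a->S10 S3-b->S11 S3-c->S12 S4-a->S4 S4-b->S5 S4-c->S6 S5-a->S7 S5-b->S8 S5-c->S9 S6-a->S10 S6-b->S11 S6-c->S12 S7-a->S4 S7-b->S5 S7-c->S6 S8-a->S7 S8-b->S8 S8-c->S9 S9-a->S10 S9-b->S11 S9-c->S12 S10-a->S4 S10-b->S5 S10-c->S6 S11-a->S7 S11-b->S8 S11-c->S13 S12-a->S10 S12-b->S11 S12-c->S12 S13-a->S10 S13-b->S14 S13-c->S12 S14-a->S15 S14-b->S16 S14-c->S17 S15-a->S18 S15-b->S19 S15-c->S20 S16-a->S15 S16-b->S16 S16-c->S17 S17-a->S21 S17-b->S14 S17-c->S22 S18-a->S18 S18-b->S19 S18-c->S20 S19-a->S15 S19-b->S16 S19-c->S17 S20-a->S21 S20-b->S14 S20-c->S22 S21-a->S18 S21-b->S19 S21-c->S20 S22-a->S21 S22-b->S14 S22-c->S22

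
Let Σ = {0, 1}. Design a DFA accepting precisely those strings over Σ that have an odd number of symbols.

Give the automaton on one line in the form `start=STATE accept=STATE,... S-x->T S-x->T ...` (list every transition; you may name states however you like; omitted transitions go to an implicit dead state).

Count input length modulo 2: every symbol advances one step around the cycle S0 → S1 → S0. Accept at S1.
        0   1  
>  S0   S1  S1 
 * S1   S0  S0 
(> = start, * = accepting)

start=S0 accept=S1 S0-0->S1 S0-1->S1 S1-0->S0 S1-1->S0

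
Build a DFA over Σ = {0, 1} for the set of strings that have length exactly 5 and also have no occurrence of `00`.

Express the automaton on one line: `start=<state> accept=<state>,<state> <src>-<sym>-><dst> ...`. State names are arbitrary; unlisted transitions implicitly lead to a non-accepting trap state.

Run two small machines in parallel and take their product. The first has 7 states tracking the input length, saturating at 6; the second has 3 states tracking partial matches of the forbidden pattern `00`. A product state is a pair (one from each), accepting exactly when both do. Minimizing collapses redundant product states.
11 states suffice.
          0    1  
>  q0     q1   q2 
   q1     q3   q4 
   q2     q5   q4 
   q3     q3   q3 
   q4     q6   q7 
   q5     q3   q7 
   q6     q3   q8 
   q7     q9   q8 
   q8    q10  q10 
   q9     q3  q10 
 * q10    q3   q3 
(> = start, * = accepting)

start=q0 accept=q10 q0-0->q1 q0-1->q2 q1-0->q3 q1-1->q4 q2-0->q5 q2-1->q4 q3-0->q3 q3-1->q3 q4-0->q6 q4-1->q7 q5-0->q3 q5-1->q7 q6-0->q3 q6-1->q8 q7-0->q9 q7-1->q8 q8-0->q10 q8-1->q10 q9-0->q3 q9-1->q10 q10-0->q3 q10-1->q3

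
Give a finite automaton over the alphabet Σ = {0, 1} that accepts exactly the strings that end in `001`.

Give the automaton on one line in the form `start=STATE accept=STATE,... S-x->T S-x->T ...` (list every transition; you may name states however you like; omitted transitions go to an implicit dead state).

start=A accept=D A-0->B A-1->A B-0->C B-1->A C-0->C C-1->D D-0->B D-1->A

Remember how much of `001` the current input suffix matches. State A means no match yet; B means the last symbol is `0`; C means the last 2 symbols are `00`; D means the last 3 symbols are `001`. Only D accepts. On a mismatch, fall back to the longest proper suffix that is still a prefix of `001`.
4 states suffice.
       0  1 
>  A   B  A 
   B   C  A 
   C   C  D 
 * D   B  A 
(> = start, * = accepting)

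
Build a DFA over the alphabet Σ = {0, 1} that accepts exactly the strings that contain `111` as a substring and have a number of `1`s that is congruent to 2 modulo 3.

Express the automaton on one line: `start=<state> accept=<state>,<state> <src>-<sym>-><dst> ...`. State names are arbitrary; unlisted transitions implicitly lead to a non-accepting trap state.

start=A accept=L A-0->A A-1->B B-0->C B-1->D C-0->C C-1->E D-0->F D-1->G E-0->F E-1->H F-0->F F-1->I G-0->G G-1->J H-0->A H-1->J I-0->A I-1->K J-0->J J-1->L K-0->C K-1->L L-0->L L-1->G

Handle the two conditions separately and then intersect. The first has 4 states tracking whether and how much of `111` has been seen; the second has 3 states tracking the count of `1`s modulo 3. A product state is a pair (one from each), accepting exactly when both do.
       0  1 
>  A   A  B 
   B   C  D 
   C   C  E 
   D   F  G 
   E   F  H 
   F   F  I 
   G   G  J 
   H   A  J 
   I   A  K 
   J   J  L 
   K   C  L 
 * L   L  G 
(> = start, * = accepting)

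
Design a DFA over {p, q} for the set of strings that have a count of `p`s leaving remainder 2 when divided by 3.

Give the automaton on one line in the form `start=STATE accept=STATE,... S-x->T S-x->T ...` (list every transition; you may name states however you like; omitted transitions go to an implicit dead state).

start=A accept=C A-p->B A-q->A B-p->C B-q->B C-p->A C-q->C

The only thing that matters is how many `p`s have appeared, reduced mod 3. Use one state per residue: A for 0, …, C for 2. Reading `p` moves to the next residue; anything else stays put. C is accepting.
3 states suffice.
       p  q 
>  A   B  A 
   B   C  B 
 * C   A  C 
(> = start, * = accepting)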